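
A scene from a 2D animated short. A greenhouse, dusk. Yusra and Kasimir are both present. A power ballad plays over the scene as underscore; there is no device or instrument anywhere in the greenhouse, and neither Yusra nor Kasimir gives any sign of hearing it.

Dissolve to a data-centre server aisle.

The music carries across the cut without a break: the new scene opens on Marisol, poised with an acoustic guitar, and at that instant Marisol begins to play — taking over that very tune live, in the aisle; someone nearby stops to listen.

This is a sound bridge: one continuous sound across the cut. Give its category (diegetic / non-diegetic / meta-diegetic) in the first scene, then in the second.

Scene one: there's no in-world source anywhere and no character hears it — underscore for the audience only → non-diegetic.
Scene two: from the moment Marisol starts playing, the tune is being performed on an acoustic guitar inside the story world and another character hears it → diegetic.

non-diegetic, diegetic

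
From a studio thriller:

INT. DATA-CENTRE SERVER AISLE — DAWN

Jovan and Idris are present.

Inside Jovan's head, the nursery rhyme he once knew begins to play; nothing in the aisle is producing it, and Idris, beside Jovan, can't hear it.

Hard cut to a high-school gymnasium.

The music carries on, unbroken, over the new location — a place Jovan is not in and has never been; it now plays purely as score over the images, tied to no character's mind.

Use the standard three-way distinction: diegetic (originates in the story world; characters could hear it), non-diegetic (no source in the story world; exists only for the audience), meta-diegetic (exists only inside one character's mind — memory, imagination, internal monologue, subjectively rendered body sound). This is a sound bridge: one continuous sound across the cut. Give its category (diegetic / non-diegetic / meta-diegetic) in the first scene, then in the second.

meta-diegetic, non-diegetic

Scene one: the music exists only inside Jovan's mind; Idris can't hear it → meta-diegetic.
Scene two: it's detached from Jovan entirely and plays over unrelated images with no in-world source — conventional underscore → non-diegetic.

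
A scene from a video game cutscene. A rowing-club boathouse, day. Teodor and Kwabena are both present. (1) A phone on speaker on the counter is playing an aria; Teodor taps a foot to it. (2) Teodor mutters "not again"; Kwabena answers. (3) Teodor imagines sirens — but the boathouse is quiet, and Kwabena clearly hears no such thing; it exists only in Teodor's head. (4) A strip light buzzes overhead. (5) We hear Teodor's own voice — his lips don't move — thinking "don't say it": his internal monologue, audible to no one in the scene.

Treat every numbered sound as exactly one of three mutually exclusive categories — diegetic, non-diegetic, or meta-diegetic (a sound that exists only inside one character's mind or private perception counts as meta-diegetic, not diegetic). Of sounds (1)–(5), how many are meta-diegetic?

(1) is diegetic: a phone on speaker is a physical source in the scene and Teodor reacts to it.
(2) Teodor is a character speaking aloud in the scene → diegetic.
(3) is meta-diegetic: the sound is imagined by Teodor; nothing in the story world is producing it and Kwabena can't hear it.
(4) ambient/room sound belonging to the story's physical space → diegetic.
(5) is meta-diegetic: it's Teodor's unspoken thought, heard only by the audience via his subjectivity.
Meta-diegetic: (3), (5) — that's 2.

2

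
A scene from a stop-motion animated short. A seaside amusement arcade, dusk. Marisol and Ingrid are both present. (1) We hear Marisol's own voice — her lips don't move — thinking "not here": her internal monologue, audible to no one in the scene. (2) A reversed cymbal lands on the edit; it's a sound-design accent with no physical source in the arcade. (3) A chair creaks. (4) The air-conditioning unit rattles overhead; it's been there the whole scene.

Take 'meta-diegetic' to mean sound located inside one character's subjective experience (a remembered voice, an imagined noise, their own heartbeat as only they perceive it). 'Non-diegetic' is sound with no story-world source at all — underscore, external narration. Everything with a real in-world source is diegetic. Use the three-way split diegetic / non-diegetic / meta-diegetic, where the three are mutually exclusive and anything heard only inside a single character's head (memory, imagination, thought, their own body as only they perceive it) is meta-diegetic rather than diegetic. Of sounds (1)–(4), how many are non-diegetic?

(1) is meta-diegetic: Marisol's thought-voice: a private mental sound no other character can hear.
Sound (2): an editorial stinger — it belongs to the cut, not the story world, so non-diegetic.
Sound (3): an in-world source (a chair); characters could hear it, so diegetic.
Sound (4): it's the actual ambient sound of the location, so diegetic.
So 1 of the 4 is non-diegetic: (2).

1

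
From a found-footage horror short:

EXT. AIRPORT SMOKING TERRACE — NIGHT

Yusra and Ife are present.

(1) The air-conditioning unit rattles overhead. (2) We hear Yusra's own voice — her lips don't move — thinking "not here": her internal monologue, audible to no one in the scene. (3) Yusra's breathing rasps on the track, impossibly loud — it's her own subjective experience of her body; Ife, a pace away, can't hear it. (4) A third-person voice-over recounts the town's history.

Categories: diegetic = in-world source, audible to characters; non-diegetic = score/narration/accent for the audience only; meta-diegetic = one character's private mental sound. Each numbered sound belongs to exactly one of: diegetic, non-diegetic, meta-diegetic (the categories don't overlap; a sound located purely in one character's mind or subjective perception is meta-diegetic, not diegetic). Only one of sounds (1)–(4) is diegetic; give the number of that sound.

1

Sound (1): it's the actual ambient sound of the location, so diegetic.
Sound (2): internal monologue — inside Yusra's mind, not spoken into the scene, so meta-diegetic.
(3) a subjective body sound — Yusra's private perception, inaudible to Ife → meta-diegetic.
(4) is non-diegetic: the narrator exists outside the story world, addressing only the audience.
Only (1) is diegetic.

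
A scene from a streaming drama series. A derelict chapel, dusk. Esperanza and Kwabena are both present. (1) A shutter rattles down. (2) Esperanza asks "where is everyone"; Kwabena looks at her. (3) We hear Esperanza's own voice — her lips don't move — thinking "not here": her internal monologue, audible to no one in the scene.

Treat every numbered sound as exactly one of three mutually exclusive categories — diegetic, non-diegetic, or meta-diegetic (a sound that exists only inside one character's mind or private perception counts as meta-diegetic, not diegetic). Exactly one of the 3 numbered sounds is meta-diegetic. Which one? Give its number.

3

Sound (1): an in-world source (a shutter); characters could hear it, so diegetic.
Sound (2): spoken by a character present in the story world, so diegetic.
(3) is meta-diegetic: internal monologue — inside Esperanza's mind, not spoken into the scene.
Only (3) is meta-diegetic.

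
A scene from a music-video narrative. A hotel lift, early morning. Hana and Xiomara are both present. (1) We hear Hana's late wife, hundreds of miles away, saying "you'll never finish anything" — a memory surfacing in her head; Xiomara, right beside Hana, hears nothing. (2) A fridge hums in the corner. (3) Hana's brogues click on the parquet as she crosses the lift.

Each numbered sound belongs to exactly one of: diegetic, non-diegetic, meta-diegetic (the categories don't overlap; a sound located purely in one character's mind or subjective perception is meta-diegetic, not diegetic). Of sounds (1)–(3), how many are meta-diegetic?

1

(1) is meta-diegetic: a remembered line, private to Hana — not present in the room, not audible to Xiomara.
Sound (2): it's the actual ambient sound of the location, so diegetic.
(3) Hana's footsteps are produced in the story world → diegetic.
So 1 of the 3 is meta-diegetic: (1).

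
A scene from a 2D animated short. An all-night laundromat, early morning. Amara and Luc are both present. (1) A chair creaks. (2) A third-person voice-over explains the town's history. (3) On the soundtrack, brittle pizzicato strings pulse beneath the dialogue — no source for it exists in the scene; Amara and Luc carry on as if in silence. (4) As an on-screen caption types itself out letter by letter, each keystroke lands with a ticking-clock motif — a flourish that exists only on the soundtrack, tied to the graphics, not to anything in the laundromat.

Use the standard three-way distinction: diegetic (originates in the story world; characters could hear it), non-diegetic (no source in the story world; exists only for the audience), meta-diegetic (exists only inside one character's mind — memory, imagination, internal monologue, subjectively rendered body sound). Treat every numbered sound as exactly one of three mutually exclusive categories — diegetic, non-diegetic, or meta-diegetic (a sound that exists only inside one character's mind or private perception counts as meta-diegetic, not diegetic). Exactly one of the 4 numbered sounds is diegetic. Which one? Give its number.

Sound (1): the sound comes from a chair physically present in the location, so diegetic.
(2) is non-diegetic: external voice-over — not a character, not heard by anyone in the scene.
(3) is non-diegetic: score with no on-screen or off-screen source; it exists for the audience alone.
(4) is non-diegetic: it accompanies on-screen graphics, not anything inside the story world.
Only (1) is diegetic.

1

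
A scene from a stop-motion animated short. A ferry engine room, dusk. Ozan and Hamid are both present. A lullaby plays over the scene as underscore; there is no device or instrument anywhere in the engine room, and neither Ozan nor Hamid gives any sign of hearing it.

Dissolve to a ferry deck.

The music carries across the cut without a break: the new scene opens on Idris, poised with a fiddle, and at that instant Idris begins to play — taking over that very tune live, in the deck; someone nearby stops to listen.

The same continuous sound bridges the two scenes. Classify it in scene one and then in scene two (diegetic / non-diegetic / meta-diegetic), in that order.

non-diegetic, diegetic

Scene one: there's no in-world source anywhere and no character hears it — underscore for the audience only → non-diegetic.
Scene two: from the moment Idris starts playing, the tune is being performed on a fiddle inside the story world and another character hears it → diegetic.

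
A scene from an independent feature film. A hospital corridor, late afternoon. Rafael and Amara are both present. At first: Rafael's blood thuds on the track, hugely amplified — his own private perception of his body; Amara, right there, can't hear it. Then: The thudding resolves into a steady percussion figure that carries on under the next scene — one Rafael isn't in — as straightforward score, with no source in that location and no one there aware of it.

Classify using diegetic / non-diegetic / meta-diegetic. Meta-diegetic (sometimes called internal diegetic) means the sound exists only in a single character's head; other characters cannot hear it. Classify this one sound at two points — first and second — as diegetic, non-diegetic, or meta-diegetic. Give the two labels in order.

First: it's Rafael's subjective body sound, inaudible to Amara → meta-diegetic.
Second: detached from Rafael and playing as sourceless score over a scene he isn't in — for the audience only → non-diegetic.

meta-diegetic, non-diegetic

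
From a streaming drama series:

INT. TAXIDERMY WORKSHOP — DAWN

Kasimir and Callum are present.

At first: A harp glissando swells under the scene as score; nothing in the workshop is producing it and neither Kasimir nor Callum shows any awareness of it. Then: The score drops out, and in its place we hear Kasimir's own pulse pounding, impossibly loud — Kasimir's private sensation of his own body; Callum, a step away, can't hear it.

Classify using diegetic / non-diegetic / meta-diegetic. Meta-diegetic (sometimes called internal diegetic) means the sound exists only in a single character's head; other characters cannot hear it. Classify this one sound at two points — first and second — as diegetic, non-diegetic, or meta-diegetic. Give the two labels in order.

non-diegetic, meta-diegetic

First: underscore with no in-world source, inaudible to the characters → non-diegetic.
Second: the body sound is Kasimir's subjective perception alone — Callum can't hear it → meta-diegetic.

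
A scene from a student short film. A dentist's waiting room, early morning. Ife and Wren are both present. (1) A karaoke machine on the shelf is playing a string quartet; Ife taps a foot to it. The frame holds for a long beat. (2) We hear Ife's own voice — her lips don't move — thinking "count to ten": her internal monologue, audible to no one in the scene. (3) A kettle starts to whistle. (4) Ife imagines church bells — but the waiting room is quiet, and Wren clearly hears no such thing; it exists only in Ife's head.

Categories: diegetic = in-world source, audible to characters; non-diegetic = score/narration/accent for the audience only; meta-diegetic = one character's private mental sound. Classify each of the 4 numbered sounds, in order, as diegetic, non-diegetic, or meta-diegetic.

diegetic, meta-diegetic, diegetic, meta-diegetic

(1) source music from a karaoke machine, which exists in the story world → diegetic.
(2) is meta-diegetic: it's Ife's unspoken thought, heard only by the audience via her subjectivity.
Sound (3): the sound comes from a kettle physically present in the location, so diegetic.
Sound (4): subjective to Ife: the waiting room is silent and Wren hears nothing, so meta-diegetic.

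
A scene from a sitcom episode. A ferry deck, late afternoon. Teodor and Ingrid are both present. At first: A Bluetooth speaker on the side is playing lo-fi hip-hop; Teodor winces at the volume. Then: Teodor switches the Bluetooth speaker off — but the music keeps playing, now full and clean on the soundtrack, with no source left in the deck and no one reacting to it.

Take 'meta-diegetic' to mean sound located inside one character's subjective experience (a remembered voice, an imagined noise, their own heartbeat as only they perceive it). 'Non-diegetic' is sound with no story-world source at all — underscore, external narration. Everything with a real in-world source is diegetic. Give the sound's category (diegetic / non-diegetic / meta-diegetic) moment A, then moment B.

diegetic, non-diegetic

Moment A: a Bluetooth speaker is a real in-scene source and Teodor reacts to it → diegetic.
Moment B: there is no longer any in-world source and no one can hear it — it has become underscore → non-diegetic.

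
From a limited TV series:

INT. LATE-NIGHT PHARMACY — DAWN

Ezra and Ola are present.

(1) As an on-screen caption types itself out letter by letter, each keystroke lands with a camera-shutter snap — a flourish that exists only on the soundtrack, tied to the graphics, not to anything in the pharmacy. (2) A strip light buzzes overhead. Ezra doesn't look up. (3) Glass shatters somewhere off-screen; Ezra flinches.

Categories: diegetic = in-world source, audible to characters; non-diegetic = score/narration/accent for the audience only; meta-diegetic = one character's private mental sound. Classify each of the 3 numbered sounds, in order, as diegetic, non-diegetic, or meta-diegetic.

(1) it accompanies on-screen graphics, not anything inside the story world → non-diegetic.
(2) it's the actual ambient sound of the location → diegetic.
(3) is diegetic: an in-world source (glass); characters could hear it.

non-diegetic, diegetic, diegetic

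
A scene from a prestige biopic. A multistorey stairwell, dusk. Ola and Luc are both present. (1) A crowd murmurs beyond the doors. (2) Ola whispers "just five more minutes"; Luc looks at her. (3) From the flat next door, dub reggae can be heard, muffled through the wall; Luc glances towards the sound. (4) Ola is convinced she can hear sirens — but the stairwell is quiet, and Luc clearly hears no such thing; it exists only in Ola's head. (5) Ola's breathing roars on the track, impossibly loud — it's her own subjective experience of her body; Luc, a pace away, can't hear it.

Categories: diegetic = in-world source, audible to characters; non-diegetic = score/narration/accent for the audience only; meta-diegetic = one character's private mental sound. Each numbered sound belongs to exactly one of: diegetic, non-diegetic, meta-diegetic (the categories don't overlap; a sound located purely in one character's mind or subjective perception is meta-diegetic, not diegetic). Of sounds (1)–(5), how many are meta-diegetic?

2

(1) is diegetic: it's the actual ambient sound of the location.
(2) is diegetic: Ola is a character speaking aloud in the scene.
Sound (3): it's coming from the flat next door — a location within the story world — and Luc reacts, so diegetic.
Sound (4): the sound is imagined by Ola; nothing in the story world is producing it and Luc can't hear it, so meta-diegetic.
Sound (5): a subjective body sound — Ola's private perception, inaudible to Luc, so meta-diegetic.
Meta-diegetic: (4), (5) — that's 2.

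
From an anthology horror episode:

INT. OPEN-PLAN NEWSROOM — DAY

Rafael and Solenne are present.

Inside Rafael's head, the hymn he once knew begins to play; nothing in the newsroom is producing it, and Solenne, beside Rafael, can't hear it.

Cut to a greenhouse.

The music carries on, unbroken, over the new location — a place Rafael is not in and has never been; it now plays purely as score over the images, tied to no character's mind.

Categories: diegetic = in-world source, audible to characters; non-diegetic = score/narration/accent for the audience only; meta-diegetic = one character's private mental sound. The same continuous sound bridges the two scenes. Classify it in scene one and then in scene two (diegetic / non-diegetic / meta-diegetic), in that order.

meta-diegetic, non-diegetic

Scene one: the music exists only inside Rafael's mind; Solenne can't hear it → meta-diegetic.
Scene two: it's detached from Rafael entirely and plays over unrelated images with no in-world source — conventional underscore → non-diegetic.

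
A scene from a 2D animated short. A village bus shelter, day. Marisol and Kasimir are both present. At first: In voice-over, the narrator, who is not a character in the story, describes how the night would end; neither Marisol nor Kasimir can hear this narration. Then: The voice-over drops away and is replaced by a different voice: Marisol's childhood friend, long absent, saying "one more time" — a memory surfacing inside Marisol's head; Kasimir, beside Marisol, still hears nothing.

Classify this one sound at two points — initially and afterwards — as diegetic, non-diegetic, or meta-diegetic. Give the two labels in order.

non-diegetic, meta-diegetic

Initially: the external narrator addresses only the audience — outside the story world → non-diegetic.
Afterwards: the replacement voice is a memory inside Marisol's mind specifically → meta-diegetic.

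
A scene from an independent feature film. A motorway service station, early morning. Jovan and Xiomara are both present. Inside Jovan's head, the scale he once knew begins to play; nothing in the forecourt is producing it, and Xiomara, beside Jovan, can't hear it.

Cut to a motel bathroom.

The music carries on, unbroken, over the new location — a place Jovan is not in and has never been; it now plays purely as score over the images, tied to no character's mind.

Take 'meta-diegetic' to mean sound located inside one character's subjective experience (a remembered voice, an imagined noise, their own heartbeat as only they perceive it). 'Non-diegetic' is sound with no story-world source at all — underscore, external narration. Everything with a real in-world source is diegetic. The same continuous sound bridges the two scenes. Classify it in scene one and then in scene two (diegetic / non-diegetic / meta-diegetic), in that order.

meta-diegetic, non-diegetic

Scene one: the music exists only inside Jovan's mind; Xiomara can't hear it → meta-diegetic.
Scene two: it's detached from Jovan entirely and plays over unrelated images with no in-world source — conventional underscore → non-diegetic.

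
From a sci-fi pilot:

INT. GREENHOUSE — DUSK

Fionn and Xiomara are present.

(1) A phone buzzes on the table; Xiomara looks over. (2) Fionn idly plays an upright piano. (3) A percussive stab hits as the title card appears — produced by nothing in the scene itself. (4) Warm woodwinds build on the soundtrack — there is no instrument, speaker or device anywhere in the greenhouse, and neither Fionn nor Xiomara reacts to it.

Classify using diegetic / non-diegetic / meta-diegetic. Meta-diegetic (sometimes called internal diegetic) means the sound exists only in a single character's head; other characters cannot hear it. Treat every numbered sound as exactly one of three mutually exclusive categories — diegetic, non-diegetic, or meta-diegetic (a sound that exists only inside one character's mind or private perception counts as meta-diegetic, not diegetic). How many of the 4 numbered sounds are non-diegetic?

2

(1) is diegetic: a phone is a real object/event in the scene's world.
(2) is diegetic: a character is playing an upright piano on screen.
(3) it's a sound-design accent with no in-world source; no one in the scene can hear it → non-diegetic.
(4) is non-diegetic: it has no source in the story world and no character can hear it — it's underscore.
So 2 of the 4 are non-diegetic: (3), (4).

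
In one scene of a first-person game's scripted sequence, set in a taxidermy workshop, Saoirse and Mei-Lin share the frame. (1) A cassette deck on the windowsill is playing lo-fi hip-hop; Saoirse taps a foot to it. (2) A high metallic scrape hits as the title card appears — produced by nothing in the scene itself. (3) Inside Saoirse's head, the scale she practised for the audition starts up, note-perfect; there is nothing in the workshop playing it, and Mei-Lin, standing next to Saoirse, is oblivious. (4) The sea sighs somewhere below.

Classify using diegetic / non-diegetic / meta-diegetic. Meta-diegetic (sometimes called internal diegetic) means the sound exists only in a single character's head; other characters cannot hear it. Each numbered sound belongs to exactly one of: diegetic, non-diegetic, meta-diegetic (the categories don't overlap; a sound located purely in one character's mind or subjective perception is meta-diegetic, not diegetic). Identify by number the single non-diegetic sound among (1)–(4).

2

(1) is diegetic: a cassette deck is a physical source in the scene and Saoirse reacts to it.
Sound (2): it's a sound-design accent with no in-world source; no one in the scene can hear it, so non-diegetic.
(3) is meta-diegetic: it lives in Saoirse's subjectivity, not in the workshop.
Sound (4): it's the actual ambient sound of the location, so diegetic.
Only (2) is non-diegetic.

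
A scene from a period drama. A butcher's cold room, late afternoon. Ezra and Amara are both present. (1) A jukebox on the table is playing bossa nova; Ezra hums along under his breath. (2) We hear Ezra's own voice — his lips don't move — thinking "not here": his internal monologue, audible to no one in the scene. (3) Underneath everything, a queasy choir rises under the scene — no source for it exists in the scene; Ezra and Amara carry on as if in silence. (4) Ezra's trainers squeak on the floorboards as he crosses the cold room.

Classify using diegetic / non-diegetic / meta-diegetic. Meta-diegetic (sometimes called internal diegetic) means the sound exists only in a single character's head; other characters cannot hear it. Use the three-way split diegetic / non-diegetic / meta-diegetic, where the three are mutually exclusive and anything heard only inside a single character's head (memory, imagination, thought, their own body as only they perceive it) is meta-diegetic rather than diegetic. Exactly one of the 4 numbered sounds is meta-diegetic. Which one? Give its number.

2

(1) a jukebox is a physical source in the scene and Ezra reacts to it → diegetic.
(2) Ezra's thought-voice: a private mental sound no other character can hear → meta-diegetic.
(3) is non-diegetic: score with no on-screen or off-screen source; it exists for the audience alone.
Sound (4): Ezra's footsteps are produced in the story world, so diegetic.
Only (2) is meta-diegetic.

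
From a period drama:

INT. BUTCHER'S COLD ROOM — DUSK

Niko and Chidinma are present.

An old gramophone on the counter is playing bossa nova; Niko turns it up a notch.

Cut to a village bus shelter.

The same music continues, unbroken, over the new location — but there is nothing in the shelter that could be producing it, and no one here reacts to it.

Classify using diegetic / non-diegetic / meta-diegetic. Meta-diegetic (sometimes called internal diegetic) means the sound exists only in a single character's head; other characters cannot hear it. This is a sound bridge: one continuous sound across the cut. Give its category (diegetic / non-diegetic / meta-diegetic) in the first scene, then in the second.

diegetic, non-diegetic

Scene one: an old gramophone is an on-screen source and Niko reacts to it → diegetic.
Scene two: there is no source in the shelter and no one hears it — it's now underscore → non-diegetic.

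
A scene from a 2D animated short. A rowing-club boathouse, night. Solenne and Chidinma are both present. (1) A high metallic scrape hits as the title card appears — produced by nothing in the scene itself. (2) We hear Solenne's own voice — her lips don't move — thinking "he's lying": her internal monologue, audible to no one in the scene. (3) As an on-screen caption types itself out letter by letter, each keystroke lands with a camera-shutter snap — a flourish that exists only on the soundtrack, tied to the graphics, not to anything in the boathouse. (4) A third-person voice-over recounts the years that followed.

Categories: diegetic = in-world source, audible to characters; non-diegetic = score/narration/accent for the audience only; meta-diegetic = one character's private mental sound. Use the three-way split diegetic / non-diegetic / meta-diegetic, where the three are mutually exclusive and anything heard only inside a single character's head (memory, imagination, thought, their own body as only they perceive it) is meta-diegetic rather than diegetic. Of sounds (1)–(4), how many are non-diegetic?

3

(1) is non-diegetic: nothing in the scene produces it; it's an accent added for the audience.
(2) it's Solenne's unspoken thought, heard only by the audience via her subjectivity → meta-diegetic.
(3) is non-diegetic: it accompanies on-screen graphics, not anything inside the story world.
(4) is non-diegetic: external voice-over — not a character, not heard by anyone in the scene.
Non-diegetic: (1), (3), (4) — that's 3.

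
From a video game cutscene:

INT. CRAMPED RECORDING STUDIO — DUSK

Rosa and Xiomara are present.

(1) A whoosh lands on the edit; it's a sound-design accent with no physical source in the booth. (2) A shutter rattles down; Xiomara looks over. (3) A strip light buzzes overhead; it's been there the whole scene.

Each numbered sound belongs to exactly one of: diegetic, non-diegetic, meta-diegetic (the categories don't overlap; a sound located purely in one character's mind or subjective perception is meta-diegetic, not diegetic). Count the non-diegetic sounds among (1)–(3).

Sound (1): an editorial stinger — it belongs to the cut, not the story world, so non-diegetic.
Sound (2): a shutter is a real object/event in the scene's world, so diegetic.
Sound (3): a strip light is part of the location's real environment, so diegetic.
So 1 of the 3 is non-diegetic: (1).

1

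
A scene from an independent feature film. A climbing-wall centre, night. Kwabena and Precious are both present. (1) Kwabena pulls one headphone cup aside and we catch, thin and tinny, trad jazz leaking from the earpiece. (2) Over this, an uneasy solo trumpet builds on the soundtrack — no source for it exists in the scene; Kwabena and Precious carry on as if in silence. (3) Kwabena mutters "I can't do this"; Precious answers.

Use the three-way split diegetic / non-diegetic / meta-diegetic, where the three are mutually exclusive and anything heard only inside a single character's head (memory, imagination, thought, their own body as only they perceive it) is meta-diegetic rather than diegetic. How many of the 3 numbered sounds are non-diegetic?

(1) is diegetic: the headphones are an on-screen source.
Sound (2): it has no source in the story world and no character can hear it — it's underscore, so non-diegetic.
Sound (3): on-screen dialogue — Kwabena speaks and Precious is there to hear, so diegetic.
Non-diegetic: (2) — that's 1.

1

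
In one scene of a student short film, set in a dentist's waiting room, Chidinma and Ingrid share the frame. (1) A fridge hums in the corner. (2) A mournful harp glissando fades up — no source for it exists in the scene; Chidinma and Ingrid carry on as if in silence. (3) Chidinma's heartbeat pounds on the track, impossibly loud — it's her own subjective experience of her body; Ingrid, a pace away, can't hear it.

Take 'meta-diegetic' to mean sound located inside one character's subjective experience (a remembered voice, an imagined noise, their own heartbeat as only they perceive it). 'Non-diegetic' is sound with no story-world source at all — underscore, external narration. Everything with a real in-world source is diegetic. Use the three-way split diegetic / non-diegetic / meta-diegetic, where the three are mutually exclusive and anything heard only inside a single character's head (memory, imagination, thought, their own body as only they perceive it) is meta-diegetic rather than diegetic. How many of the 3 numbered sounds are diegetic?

(1) is diegetic: a fridge is part of the location's real environment.
(2) is non-diegetic: it has no source in the story world and no character can hear it — it's underscore.
(3) a subjective body sound — Chidinma's private perception, inaudible to Ingrid → meta-diegetic.
Diegetic: (1) — that's 1.

1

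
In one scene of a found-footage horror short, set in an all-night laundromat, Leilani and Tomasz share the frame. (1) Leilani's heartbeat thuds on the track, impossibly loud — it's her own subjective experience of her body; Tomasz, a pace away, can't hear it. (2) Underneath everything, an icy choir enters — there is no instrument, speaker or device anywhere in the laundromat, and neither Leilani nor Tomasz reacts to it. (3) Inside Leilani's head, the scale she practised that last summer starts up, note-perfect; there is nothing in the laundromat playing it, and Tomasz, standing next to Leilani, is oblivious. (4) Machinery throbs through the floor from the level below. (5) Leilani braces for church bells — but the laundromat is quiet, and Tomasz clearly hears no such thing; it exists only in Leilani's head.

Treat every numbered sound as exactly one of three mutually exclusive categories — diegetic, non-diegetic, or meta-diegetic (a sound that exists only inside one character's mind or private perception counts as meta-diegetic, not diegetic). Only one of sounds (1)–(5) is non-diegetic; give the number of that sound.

2

(1) a subjective body sound — Leilani's private perception, inaudible to Tomasz → meta-diegetic.
(2) nothing in the laundromat produces it and the characters don't hear it — pure soundtrack → non-diegetic.
Sound (3): remembered music, private to Leilani — Tomasz is oblivious because it isn't in the room, so meta-diegetic.
Sound (4): it's the actual ambient sound of the location, so diegetic.
Sound (5): subjective to Leilani: the laundromat is silent and Tomasz hears nothing, so meta-diegetic.
Only (2) is non-diegetic.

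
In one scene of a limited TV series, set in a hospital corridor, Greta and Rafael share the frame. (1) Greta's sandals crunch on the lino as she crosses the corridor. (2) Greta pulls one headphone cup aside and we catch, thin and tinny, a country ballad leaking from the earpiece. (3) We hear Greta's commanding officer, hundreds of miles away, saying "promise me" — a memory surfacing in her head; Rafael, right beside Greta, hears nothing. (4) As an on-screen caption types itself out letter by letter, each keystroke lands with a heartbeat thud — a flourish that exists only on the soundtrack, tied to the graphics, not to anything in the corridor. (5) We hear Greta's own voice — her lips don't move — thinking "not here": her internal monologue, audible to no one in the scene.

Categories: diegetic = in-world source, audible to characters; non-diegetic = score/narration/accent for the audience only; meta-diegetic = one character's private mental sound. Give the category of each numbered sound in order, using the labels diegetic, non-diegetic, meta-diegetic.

diegetic, diegetic, meta-diegetic, non-diegetic, meta-diegetic

(1) is diegetic: a character's body making contact with the set — an in-world sound.
Sound (2): the headphones are an on-screen source, so diegetic.
(3) it's Greta's recollection rendered as sound; the other character can't hear it → meta-diegetic.
(4) is non-diegetic: it accompanies on-screen graphics, not anything inside the story world.
Sound (5): it's Greta's unspoken thought, heard only by the audience via her subjectivity, so meta-diegetic.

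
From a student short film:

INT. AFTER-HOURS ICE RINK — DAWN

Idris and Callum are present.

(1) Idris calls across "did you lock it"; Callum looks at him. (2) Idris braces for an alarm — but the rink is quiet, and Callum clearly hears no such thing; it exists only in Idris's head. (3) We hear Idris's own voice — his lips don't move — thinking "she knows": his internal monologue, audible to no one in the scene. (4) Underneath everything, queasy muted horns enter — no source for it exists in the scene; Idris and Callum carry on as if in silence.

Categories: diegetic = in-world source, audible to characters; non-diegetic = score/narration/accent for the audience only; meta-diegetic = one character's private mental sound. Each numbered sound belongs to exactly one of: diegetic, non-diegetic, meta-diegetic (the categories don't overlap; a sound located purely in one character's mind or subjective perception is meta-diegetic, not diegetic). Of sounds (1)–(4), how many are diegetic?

(1) is diegetic: Idris is a character speaking aloud in the scene.
(2) is meta-diegetic: Idris alone 'hears' it — an imagined sound, not present in the space.
(3) it's Idris's unspoken thought, heard only by the audience via his subjectivity → meta-diegetic.
(4) score with no on-screen or off-screen source; it exists for the audience alone → non-diegetic.
Diegetic: (1) — that's 1.

1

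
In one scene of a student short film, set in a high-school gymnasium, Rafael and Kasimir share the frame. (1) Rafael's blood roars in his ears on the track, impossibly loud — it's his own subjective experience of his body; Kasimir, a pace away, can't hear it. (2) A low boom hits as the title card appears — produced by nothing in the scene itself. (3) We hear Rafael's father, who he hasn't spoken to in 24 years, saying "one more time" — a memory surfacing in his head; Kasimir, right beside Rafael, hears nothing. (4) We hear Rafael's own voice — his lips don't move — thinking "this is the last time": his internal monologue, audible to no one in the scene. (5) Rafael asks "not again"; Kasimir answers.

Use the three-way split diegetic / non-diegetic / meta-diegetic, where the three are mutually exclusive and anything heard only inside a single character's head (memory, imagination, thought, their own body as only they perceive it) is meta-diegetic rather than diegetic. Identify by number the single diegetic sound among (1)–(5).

(1) it's Rafael's internal bodily sensation rendered as sound; only Rafael 'hears' it → meta-diegetic.
Sound (2): it's a sound-design accent with no in-world source; no one in the scene can hear it, so non-diegetic.
Sound (3): a remembered line, private to Rafael — not present in the room, not audible to Kasimir, so meta-diegetic.
Sound (4): internal monologue — inside Rafael's mind, not spoken into the scene, so meta-diegetic.
Sound (5): spoken by a character present in the story world, so diegetic.
Only (5) is diegetic.

5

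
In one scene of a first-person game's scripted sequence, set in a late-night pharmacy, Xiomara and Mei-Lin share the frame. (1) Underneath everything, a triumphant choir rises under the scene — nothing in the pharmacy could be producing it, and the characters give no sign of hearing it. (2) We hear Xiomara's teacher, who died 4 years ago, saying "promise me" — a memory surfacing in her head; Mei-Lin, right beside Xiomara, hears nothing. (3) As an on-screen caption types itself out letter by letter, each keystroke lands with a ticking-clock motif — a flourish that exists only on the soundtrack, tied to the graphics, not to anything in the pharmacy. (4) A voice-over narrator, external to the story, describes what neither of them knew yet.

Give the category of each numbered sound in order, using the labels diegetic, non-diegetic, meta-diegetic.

(1) score with no on-screen or off-screen source; it exists for the audience alone → non-diegetic.
(2) is meta-diegetic: a remembered line, private to Xiomara — not present in the room, not audible to Mei-Lin.
Sound (3): it accompanies on-screen graphics, not anything inside the story world, so non-diegetic.
(4) is non-diegetic: the narrator exists outside the story world, addressing only the audience.

non-diegetic, meta-diegetic, non-diegetic, non-diegetic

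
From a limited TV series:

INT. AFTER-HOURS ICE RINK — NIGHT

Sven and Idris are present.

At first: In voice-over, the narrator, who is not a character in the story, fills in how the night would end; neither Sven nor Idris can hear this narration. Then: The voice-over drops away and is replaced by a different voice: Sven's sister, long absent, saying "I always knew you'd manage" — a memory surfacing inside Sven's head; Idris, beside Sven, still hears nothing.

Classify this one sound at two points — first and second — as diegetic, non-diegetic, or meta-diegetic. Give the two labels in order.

First: the external narrator addresses only the audience — outside the story world → non-diegetic.
Second: the replacement voice is a memory inside Sven's mind specifically → meta-diegetic.

non-diegetic, meta-diegetic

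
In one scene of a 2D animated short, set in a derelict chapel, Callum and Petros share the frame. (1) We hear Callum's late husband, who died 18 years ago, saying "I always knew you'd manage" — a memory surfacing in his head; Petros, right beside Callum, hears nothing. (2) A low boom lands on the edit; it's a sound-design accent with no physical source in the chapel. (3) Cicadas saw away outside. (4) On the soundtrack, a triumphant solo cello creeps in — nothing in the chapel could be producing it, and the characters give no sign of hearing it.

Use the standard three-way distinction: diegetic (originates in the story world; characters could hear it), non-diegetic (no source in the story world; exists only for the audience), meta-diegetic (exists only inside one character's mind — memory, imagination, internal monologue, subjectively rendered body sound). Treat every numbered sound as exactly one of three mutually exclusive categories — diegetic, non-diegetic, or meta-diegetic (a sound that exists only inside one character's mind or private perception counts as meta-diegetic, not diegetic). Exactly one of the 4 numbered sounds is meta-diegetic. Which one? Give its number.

(1) it's Callum's recollection rendered as sound; the other character can't hear it → meta-diegetic.
(2) is non-diegetic: nothing in the scene produces it; it's an accent added for the audience.
(3) is diegetic: ambient/room sound belonging to the story's physical space.
Sound (4): nothing in the chapel produces it and the characters don't hear it — pure soundtrack, so non-diegetic.
Only (1) is meta-diegetic.

1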